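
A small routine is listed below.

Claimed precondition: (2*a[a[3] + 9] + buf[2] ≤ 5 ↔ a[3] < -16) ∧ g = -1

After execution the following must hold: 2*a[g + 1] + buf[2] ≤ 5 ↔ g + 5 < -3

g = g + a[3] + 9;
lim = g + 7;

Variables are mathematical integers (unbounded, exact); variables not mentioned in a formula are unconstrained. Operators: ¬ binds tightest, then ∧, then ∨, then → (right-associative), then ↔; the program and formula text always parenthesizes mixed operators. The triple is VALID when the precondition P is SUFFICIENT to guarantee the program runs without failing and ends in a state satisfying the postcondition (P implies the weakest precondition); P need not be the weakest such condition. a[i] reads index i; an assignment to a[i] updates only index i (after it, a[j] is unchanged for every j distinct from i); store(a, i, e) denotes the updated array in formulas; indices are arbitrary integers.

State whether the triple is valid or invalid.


Working backward. After the program, the postcondition 2*a[g + 1] + buf[2] ≤ 5 ↔ g + 5 < -3 must hold; in canonical form it is 2*a[g + 1] + buf[2] ≤ 5 ↔ g < -8.
Before lim := g + 7: 2*a[g + 1] + buf[2] ≤ 5 ↔ g < -8
Before g := g + a[3] + 9: 2*a[a[3] + g + 10] + buf[2] ≤ 5 ↔ a[3] + g < -17
The weakest precondition is 2*a[a[3] + g + 10] + buf[2] ≤ 5 ↔ a[3] + g < -17.
Check whether (2*a[a[3] + 9] + buf[2] ≤ 5 ↔ a[3] < -16) ∧ g = -1 implies it.
Every state satisfying the precondition satisfies the weakest precondition: the implication holds.
Answer: valid


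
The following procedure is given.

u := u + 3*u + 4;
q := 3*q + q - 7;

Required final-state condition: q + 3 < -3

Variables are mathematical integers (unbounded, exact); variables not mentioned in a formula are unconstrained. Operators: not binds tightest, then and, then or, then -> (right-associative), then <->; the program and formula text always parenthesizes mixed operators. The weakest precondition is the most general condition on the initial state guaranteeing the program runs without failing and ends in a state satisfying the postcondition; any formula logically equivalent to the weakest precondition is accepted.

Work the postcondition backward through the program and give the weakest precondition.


Working backward. After the program, the postcondition q + 3 < -3 must hold; in canonical form it is q < -6.
Before q := 3*q + q - 7: 4*q < 1
Before u := u + 3*u + 4: 4*q < 1
Answer: WP = 4*q < 1


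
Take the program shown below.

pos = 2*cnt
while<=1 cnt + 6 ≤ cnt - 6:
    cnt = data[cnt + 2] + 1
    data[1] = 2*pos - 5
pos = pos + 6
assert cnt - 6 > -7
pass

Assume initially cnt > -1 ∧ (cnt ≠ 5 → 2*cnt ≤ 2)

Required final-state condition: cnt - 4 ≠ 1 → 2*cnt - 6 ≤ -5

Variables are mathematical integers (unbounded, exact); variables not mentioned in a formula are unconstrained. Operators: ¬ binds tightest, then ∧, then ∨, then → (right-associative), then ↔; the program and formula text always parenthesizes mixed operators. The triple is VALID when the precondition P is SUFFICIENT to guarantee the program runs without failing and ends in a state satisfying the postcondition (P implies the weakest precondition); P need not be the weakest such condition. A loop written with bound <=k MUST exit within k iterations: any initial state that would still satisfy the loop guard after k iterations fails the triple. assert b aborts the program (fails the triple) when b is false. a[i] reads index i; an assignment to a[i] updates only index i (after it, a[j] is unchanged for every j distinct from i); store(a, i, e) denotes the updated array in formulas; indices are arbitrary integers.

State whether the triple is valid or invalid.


Working backward. After the program, the postcondition cnt - 4 ≠ 1 → 2*cnt - 6 ≤ -5 must hold; in canonical form it is cnt ≠ 5 → 2*cnt ≤ 1.
Before skip: cnt ≠ 5 → 2*cnt ≤ 1
Before assert cnt - 6 > -7: cnt > -1 ∧ (cnt ≠ 5 → 2*cnt ≤ 1)
Before pos := pos + 6: cnt > -1 ∧ (cnt ≠ 5 → 2*cnt ≤ 1)
Before the loop (bound <=1), unroll the exhaustion recursion (WP_0 = exit-now case; WP_j = one more guarded iteration, up to j = 1):
  WP_0: cnt > -1 ∧ (cnt ≠ 5 → 2*cnt ≤ 1)
  WP_1: cnt > -1 ∧ (cnt ≠ 5 → 2*cnt ≤ 1)
So before the loop: cnt > -1 ∧ (cnt ≠ 5 → 2*cnt ≤ 1)
Before pos := 2*cnt: cnt > -1 ∧ (cnt ≠ 5 → 2*cnt ≤ 1)
The weakest precondition is cnt > -1 ∧ (cnt ≠ 5 → 2*cnt ≤ 1).
Check whether cnt > -1 ∧ (cnt ≠ 5 → 2*cnt ≤ 2) implies it.
Countermodel: at the initial state cnt = 1, the precondition holds but the weakest precondition fails.
Answer: invalid


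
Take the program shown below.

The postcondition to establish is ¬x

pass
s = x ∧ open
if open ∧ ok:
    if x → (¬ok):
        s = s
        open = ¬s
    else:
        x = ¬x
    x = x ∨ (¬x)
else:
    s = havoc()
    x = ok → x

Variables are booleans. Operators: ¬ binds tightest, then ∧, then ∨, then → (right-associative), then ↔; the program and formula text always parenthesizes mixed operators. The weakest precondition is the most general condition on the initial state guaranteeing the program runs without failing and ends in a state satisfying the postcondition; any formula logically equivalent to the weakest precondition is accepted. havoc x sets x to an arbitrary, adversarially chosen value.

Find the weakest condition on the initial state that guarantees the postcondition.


Working backward. After the program, ¬x must hold.
Then branch requires false; else branch requires ¬(ok → x).
Before the if: (¬(open ∧ ok)) ∧ ((¬(open ∧ ok)) → (¬(ok → x)))
Before s := x ∧ open: (¬(open ∧ ok)) ∧ ((¬(open ∧ ok)) → (¬(ok → x)))
Before skip: (¬(open ∧ ok)) ∧ ((¬(open ∧ ok)) → (¬(ok → x)))
Answer: WP = (¬(open ∧ ok)) ∧ ((¬(open ∧ ok)) → (¬(ok → x)))


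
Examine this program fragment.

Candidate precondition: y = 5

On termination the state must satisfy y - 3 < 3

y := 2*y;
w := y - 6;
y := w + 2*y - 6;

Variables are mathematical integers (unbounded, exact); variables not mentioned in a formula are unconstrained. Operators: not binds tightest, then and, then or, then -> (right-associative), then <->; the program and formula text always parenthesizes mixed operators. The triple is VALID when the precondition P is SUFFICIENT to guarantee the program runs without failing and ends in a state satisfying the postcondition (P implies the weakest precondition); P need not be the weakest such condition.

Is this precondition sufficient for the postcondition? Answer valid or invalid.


Working backward. After the program, the postcondition y - 3 < 3 must hold; in canonical form it is y < 6.
Before y := w + 2*y - 6: w + 2*y < 12
Before w := y - 6: 3*y < 18
Before y := 2*y: 6*y < 18
The weakest precondition is 6*y < 18.
Check whether y = 5 implies it.
Countermodel: at the initial state y = 5, the precondition holds but the weakest precondition fails.
Answer: invalid


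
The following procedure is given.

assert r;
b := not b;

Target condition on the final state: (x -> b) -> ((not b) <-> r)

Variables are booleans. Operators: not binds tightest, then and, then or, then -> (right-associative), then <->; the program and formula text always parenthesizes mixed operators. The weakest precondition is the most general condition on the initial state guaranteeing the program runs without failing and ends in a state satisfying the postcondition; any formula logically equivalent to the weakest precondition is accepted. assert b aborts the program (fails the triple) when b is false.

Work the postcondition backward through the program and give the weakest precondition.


Working backward. After the program, (x -> b) -> ((not b) <-> r) must hold.
Before b := not b: (x -> (not b)) -> (b <-> r)
Before assert r: r and ((x -> (not b)) -> (b <-> r))
Answer: WP = r and ((x -> (not b)) -> (b <-> r))


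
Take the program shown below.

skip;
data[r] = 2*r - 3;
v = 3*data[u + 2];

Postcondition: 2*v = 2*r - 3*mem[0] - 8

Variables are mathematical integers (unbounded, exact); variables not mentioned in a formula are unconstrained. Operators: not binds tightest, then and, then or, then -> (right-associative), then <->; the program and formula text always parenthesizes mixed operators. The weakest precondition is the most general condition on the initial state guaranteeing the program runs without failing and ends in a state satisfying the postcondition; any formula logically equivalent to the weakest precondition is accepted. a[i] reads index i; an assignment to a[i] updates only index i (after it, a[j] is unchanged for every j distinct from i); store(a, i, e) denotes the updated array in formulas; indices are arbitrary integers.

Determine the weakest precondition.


Working backward. After the program, the postcondition 2*v = 2*r - 3*mem[0] - 8 must hold; in canonical form it is 3*mem[0] + 2*v = 2*r - 8.
Before v := 3*data[u + 2]: 6*data[u + 2] + 3*mem[0] = 2*r - 8
Before data[r] := 2*r - 3: 3*mem[0] + 6*store(data, r, 2*r - 3)[u + 2] = 2*r - 8
Before skip: 3*mem[0] + 6*store(data, r, 2*r - 3)[u + 2] = 2*r - 8
Answer: WP = 3*mem[0] + 6*store(data, r, 2*r - 3)[u + 2] = 2*r - 8


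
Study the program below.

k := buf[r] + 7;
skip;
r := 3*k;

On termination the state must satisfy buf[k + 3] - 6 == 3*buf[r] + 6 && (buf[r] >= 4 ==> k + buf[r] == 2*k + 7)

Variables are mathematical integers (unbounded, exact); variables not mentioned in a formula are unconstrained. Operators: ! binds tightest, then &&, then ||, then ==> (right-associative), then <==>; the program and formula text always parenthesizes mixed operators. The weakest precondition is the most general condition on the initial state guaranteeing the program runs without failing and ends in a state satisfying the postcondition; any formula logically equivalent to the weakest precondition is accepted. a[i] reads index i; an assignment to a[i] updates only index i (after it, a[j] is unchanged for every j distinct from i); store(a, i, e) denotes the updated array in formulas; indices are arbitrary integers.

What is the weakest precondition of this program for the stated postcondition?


Working backward. After the program, the postcondition buf[k + 3] - 6 == 3*buf[r] + 6 && (buf[r] >= 4 ==> k + buf[r] == 2*k + 7) must hold; in canonical form it is buf[k + 3] == 3*buf[r] + 12 && (buf[r] >= 4 ==> buf[r] == k + 7).
Before r := 3*k: buf[k + 3] == 3*buf[3*k] + 12 && (buf[3*k] >= 4 ==> buf[3*k] == k + 7)
Before skip: buf[k + 3] == 3*buf[3*k] + 12 && (buf[3*k] >= 4 ==> buf[3*k] == k + 7)
Before k := buf[r] + 7: buf[buf[r] + 10] == 3*buf[3*buf[r] + 21] + 12 && (buf[3*buf[r] + 21] >= 4 ==> buf[3*buf[r] + 21] == buf[r] + 14)
Answer: WP = buf[buf[r] + 10] == 3*buf[3*buf[r] + 21] + 12 && (buf[3*buf[r] + 21] >= 4 ==> buf[3*buf[r] + 21] == buf[r] + 14)


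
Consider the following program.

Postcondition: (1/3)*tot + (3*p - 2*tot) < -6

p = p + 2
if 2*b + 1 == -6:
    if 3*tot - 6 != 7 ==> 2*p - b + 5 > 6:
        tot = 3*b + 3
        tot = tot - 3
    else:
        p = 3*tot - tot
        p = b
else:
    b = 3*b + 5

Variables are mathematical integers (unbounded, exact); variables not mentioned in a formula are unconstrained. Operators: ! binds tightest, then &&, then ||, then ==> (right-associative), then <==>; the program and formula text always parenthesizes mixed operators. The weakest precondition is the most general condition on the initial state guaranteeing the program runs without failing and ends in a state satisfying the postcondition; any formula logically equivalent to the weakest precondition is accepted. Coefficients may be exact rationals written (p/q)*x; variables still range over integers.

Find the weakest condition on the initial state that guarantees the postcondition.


Working backward. After the program, the postcondition (1/3)*tot + (3*p - 2*tot) < -6 must hold; in canonical form it is 3*p < (5/3)*tot - 6.
Then branch requires ((3*tot != 13 ==> 2*p > b + 1) ==> 3*p < 5*b - 6) && ((!(3*tot != 13 ==> 2*p > b + 1)) ==> 3*b < (5/3)*tot - 6); else branch requires 3*p < (5/3)*tot - 6.
Before the if: (2*b == -7 ==> (((3*tot != 13 ==> 2*p > b + 1) ==> 3*p < 5*b - 6) && ((!(3*tot != 13 ==> 2*p > b + 1)) ==> 3*b < (5/3)*tot - 6))) && ((!(2*b == -7)) ==> 3*p < (5/3)*tot - 6)
Before p := p + 2: (2*b == -7 ==> (((3*tot != 13 ==> 2*p > b - 3) ==> 3*p < 5*b - 12) && ((!(3*tot != 13 ==> 2*p > b - 3)) ==> 3*b < (5/3)*tot - 6))) && ((!(2*b == -7)) ==> 3*p < (5/3)*tot - 12)
Answer: WP = (2*b == -7 ==> (((3*tot != 13 ==> 2*p > b - 3) ==> 3*p < 5*b - 12) && ((!(3*tot != 13 ==> 2*p > b - 3)) ==> 3*b < (5/3)*tot - 6))) && ((!(2*b == -7)) ==> 3*p < (5/3)*tot - 12)


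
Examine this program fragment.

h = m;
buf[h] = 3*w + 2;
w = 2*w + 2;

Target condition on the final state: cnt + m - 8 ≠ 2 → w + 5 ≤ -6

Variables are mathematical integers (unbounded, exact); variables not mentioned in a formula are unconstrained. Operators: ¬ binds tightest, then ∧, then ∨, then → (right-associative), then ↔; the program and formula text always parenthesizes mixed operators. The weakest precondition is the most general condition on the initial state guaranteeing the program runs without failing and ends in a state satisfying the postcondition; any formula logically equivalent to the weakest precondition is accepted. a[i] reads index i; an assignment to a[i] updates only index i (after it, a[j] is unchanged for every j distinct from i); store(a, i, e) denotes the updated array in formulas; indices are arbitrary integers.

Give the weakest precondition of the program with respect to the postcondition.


Working backward. After the program, the postcondition cnt + m - 8 ≠ 2 → w + 5 ≤ -6 must hold; in canonical form it is cnt + m ≠ 10 → w ≤ -11.
Before w := 2*w + 2: cnt + m ≠ 10 → 2*w ≤ -13
Before buf[h] := 3*w + 2: cnt + m ≠ 10 → 2*w ≤ -13
Before h := m: cnt + m ≠ 10 → 2*w ≤ -13
Answer: WP = cnt + m ≠ 10 → 2*w ≤ -13


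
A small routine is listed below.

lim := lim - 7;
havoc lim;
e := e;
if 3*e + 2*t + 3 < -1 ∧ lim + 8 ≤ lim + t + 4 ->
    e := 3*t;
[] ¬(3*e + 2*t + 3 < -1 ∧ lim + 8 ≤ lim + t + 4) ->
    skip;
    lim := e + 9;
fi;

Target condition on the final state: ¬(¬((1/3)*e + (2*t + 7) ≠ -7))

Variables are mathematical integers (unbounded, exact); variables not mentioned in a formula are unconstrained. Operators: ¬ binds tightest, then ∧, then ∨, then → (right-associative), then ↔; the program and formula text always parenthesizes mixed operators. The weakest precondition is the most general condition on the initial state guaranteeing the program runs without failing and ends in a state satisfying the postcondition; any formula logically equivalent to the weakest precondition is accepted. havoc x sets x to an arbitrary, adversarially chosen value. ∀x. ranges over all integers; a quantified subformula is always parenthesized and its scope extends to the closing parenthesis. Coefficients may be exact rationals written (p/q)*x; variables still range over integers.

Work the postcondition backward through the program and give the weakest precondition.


Working backward. After the program, the postcondition ¬(¬((1/3)*e + (2*t + 7) ≠ -7)) must hold; in canonical form it is (1/3)*e + 2*t ≠ -14.
Then branch requires 3*t ≠ -14; else branch requires (1/3)*e + 2*t ≠ -14.
Before the if: ((3*e + 2*t < -4 ∧ t ≥ 4) → 3*t ≠ -14) ∧ ((¬(3*e + 2*t < -4 ∧ t ≥ 4)) → (1/3)*e + 2*t ≠ -14)
Before e := e: ((3*e + 2*t < -4 ∧ t ≥ 4) → 3*t ≠ -14) ∧ ((¬(3*e + 2*t < -4 ∧ t ≥ 4)) → (1/3)*e + 2*t ≠ -14)
Before havoc lim: ((3*e + 2*t < -4 ∧ t ≥ 4) → 3*t ≠ -14) ∧ ((¬(3*e + 2*t < -4 ∧ t ≥ 4)) → (1/3)*e + 2*t ≠ -14)
Before lim := lim - 7: ((3*e + 2*t < -4 ∧ t ≥ 4) → 3*t ≠ -14) ∧ ((¬(3*e + 2*t < -4 ∧ t ≥ 4)) → (1/3)*e + 2*t ≠ -14)
Answer: WP = ((3*e + 2*t < -4 ∧ t ≥ 4) → 3*t ≠ -14) ∧ ((¬(3*e + 2*t < -4 ∧ t ≥ 4)) → (1/3)*e + 2*t ≠ -14)


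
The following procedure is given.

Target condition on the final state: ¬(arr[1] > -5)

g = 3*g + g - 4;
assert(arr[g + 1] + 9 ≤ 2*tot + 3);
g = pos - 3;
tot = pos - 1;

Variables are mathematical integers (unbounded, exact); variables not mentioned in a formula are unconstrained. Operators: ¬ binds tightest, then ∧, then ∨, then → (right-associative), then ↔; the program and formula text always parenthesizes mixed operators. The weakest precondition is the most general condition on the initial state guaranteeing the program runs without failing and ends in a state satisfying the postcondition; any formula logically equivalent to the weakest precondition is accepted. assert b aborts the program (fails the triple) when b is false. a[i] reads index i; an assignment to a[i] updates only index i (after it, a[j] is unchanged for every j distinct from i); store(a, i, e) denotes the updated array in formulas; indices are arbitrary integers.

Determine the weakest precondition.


Working backward. After the program, ¬(arr[1] > -5) must hold.
Before tot := pos - 1: ¬(arr[1] > -5)
Before g := pos - 3: ¬(arr[1] > -5)
Before assert arr[g + 1] + 9 ≤ 2*tot + 3: arr[g + 1] ≤ 2*tot - 6 ∧ (¬(arr[1] > -5))
Before g := 3*g + g - 4: arr[4*g - 3] ≤ 2*tot - 6 ∧ (¬(arr[1] > -5))
Answer: WP = arr[4*g - 3] ≤ 2*tot - 6 ∧ (¬(arr[1] > -5))


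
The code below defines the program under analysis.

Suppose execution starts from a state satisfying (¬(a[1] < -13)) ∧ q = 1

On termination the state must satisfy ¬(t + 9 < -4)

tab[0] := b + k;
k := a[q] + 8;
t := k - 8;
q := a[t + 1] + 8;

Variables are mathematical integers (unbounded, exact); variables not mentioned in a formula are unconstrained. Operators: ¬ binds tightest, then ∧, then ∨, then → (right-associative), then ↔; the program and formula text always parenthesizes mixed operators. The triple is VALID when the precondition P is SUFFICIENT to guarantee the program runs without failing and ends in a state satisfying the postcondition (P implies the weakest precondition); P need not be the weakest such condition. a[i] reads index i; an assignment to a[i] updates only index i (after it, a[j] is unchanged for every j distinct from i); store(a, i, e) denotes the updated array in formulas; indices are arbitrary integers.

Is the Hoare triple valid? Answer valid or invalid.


Working backward. After the program, the postcondition ¬(t + 9 < -4) must hold; in canonical form it is ¬(t < -13).
Before q := a[t + 1] + 8: ¬(t < -13)
Before t := k - 8: ¬(k < -5)
Before k := a[q] + 8: ¬(a[q] < -13)
Before tab[0] := b + k: ¬(a[q] < -13)
The weakest precondition is ¬(a[q] < -13).
Check whether (¬(a[1] < -13)) ∧ q = 1 implies it.
Every state satisfying the precondition satisfies the weakest precondition: the implication holds.
Answer: valid


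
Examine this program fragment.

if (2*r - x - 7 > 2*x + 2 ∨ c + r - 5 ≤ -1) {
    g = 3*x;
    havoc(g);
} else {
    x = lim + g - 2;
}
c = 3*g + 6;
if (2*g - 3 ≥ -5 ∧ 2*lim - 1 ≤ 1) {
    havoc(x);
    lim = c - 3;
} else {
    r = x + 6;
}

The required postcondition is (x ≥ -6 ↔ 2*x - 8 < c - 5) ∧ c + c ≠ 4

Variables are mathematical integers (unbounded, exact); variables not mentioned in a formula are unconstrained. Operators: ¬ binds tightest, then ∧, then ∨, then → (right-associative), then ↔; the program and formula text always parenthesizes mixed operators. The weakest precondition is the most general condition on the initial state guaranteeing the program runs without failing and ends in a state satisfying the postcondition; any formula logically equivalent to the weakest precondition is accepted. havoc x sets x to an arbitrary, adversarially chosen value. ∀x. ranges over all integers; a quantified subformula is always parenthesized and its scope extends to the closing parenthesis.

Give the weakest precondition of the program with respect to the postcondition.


Working backward. After the program, the postcondition (x ≥ -6 ↔ 2*x - 8 < c - 5) ∧ c + c ≠ 4 must hold; in canonical form it is (x ≥ -6 ↔ 2*x < c + 3) ∧ 2*c ≠ 4.
Then branch requires ∀x_1. ((x_1 ≥ -6 ↔ 2*x_1 < c + 3) ∧ 2*c ≠ 4); else branch requires (x ≥ -6 ↔ 2*x < c + 3) ∧ 2*c ≠ 4.
Before the if: ((2*g ≥ -2 ∧ 2*lim ≤ 2) → (∀x_1. ((x_1 ≥ -6 ↔ 2*x_1 < c + 3) ∧ 2*c ≠ 4))) ∧ ((¬(2*g ≥ -2 ∧ 2*lim ≤ 2)) → ((x ≥ -6 ↔ 2*x < c + 3) ∧ 2*c ≠ 4))
Before c := 3*g + 6: ((2*g ≥ -2 ∧ 2*lim ≤ 2) → (∀x_1. ((x_1 ≥ -6 ↔ 2*x_1 < 3*g + 9) ∧ 6*g ≠ -8))) ∧ ((¬(2*g ≥ -2 ∧ 2*lim ≤ 2)) → ((x ≥ -6 ↔ 2*x < 3*g + 9) ∧ 6*g ≠ -8))
Then branch requires ∀g_1. (((2*g_1 ≥ -2 ∧ 2*lim ≤ 2) → (∀x_1. ((x_1 ≥ -6 ↔ 2*x_1 < 3*g_1 + 9) ∧ 6*g_1 ≠ -8))) ∧ ((¬(2*g_1 ≥ -2 ∧ 2*lim ≤ 2)) → ((x ≥ -6 ↔ 2*x < 3*g_1 + 9) ∧ 6*g_1 ≠ -8))); else branch requires ((2*g ≥ -2 ∧ 2*lim ≤ 2) → (∀x_1. ((x_1 ≥ -6 ↔ 2*x_1 < 3*g + 9) ∧ 6*g ≠ -8))) ∧ ((¬(2*g ≥ -2 ∧ 2*lim ≤ 2)) → ((g + lim ≥ -4 ↔ 2*lim < g + 13) ∧ 6*g ≠ -8)).
Before the if: ((2*r > 3*x + 9 ∨ c + r ≤ 4) → (∀g_1. (((2*g_1 ≥ -2 ∧ 2*lim ≤ 2) → (∀x_1. ((x_1 ≥ -6 ↔ 2*x_1 < 3*g_1 + 9) ∧ 6*g_1 ≠ -8))) ∧ ((¬(2*g_1 ≥ -2 ∧ 2*lim ≤ 2)) → ((x ≥ -6 ↔ 2*x < 3*g_1 + 9) ∧ 6*g_1 ≠ -8))))) ∧ ((¬(2*r > 3*x + 9 ∨ c + r ≤ 4)) → (((2*g ≥ -2 ∧ 2*lim ≤ 2) → (∀x_1. ((x_1 ≥ -6 ↔ 2*x_1 < 3*g + 9) ∧ 6*g ≠ -8))) ∧ ((¬(2*g ≥ -2 ∧ 2*lim ≤ 2)) → ((g + lim ≥ -4 ↔ 2*lim < g + 13) ∧ 6*g ≠ -8))))
Answer: WP = ((2*r > 3*x + 9 ∨ c + r ≤ 4) → (∀g_1. (((2*g_1 ≥ -2 ∧ 2*lim ≤ 2) → (∀x_1. ((x_1 ≥ -6 ↔ 2*x_1 < 3*g_1 + 9) ∧ 6*g_1 ≠ -8))) ∧ ((¬(2*g_1 ≥ -2 ∧ 2*lim ≤ 2)) → ((x ≥ -6 ↔ 2*x < 3*g_1 + 9) ∧ 6*g_1 ≠ -8))))) ∧ ((¬(2*r > 3*x + 9 ∨ c + r ≤ 4)) → (((2*g ≥ -2 ∧ 2*lim ≤ 2) → (∀x_1. ((x_1 ≥ -6 ↔ 2*x_1 < 3*g + 9) ∧ 6*g ≠ -8))) ∧ ((¬(2*g ≥ -2 ∧ 2*lim ≤ 2)) → ((g + lim ≥ -4 ↔ 2*lim < g + 13) ∧ 6*g ≠ -8))))


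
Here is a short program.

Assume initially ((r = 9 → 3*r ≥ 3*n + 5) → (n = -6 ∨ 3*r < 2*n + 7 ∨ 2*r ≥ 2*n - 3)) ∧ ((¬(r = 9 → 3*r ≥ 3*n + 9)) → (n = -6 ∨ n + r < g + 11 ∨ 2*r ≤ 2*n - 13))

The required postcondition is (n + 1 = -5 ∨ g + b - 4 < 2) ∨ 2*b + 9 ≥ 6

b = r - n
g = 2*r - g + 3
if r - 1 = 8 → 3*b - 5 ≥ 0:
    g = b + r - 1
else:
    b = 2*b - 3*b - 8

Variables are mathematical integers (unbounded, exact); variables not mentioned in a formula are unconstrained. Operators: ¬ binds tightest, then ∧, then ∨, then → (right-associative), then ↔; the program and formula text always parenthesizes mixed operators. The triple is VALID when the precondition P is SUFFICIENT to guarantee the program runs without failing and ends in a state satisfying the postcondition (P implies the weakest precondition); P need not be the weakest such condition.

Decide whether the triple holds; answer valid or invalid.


Working backward. After the program, the postcondition (n + 1 = -5 ∨ g + b - 4 < 2) ∨ 2*b + 9 ≥ 6 must hold; in canonical form it is n = -6 ∨ b + g < 6 ∨ 2*b ≥ -3.
Then branch requires n = -6 ∨ 2*b + r < 7 ∨ 2*b ≥ -3; else branch requires n = -6 ∨ g < b + 14 ∨ 2*b ≤ -13.
Before the if: ((r = 9 → 3*b ≥ 5) → (n = -6 ∨ 2*b + r < 7 ∨ 2*b ≥ -3)) ∧ ((¬(r = 9 → 3*b ≥ 5)) → (n = -6 ∨ g < b + 14 ∨ 2*b ≤ -13))
Before g := 2*r - g + 3: ((r = 9 → 3*b ≥ 5) → (n = -6 ∨ 2*b + r < 7 ∨ 2*b ≥ -3)) ∧ ((¬(r = 9 → 3*b ≥ 5)) → (n = -6 ∨ 2*r < b + g + 11 ∨ 2*b ≤ -13))
Before b := r - n: ((r = 9 → 3*r ≥ 3*n + 5) → (n = -6 ∨ 3*r < 2*n + 7 ∨ 2*r ≥ 2*n - 3)) ∧ ((¬(r = 9 → 3*r ≥ 3*n + 5)) → (n = -6 ∨ n + r < g + 11 ∨ 2*r ≤ 2*n - 13))
The weakest precondition is ((r = 9 → 3*r ≥ 3*n + 5) → (n = -6 ∨ 3*r < 2*n + 7 ∨ 2*r ≥ 2*n - 3)) ∧ ((¬(r = 9 → 3*r ≥ 3*n + 5)) → (n = -6 ∨ n + r < g + 11 ∨ 2*r ≤ 2*n - 13)).
Check whether ((r = 9 → 3*r ≥ 3*n + 5) → (n = -6 ∨ 3*r < 2*n + 7 ∨ 2*r ≥ 2*n - 3)) ∧ ((¬(r = 9 → 3*r ≥ 3*n + 9)) → (n = -6 ∨ n + r < g + 11 ∨ 2*r ≤ 2*n - 13)) implies it.
Every state satisfying the precondition satisfies the weakest precondition: the implication holds.
Answer: valid


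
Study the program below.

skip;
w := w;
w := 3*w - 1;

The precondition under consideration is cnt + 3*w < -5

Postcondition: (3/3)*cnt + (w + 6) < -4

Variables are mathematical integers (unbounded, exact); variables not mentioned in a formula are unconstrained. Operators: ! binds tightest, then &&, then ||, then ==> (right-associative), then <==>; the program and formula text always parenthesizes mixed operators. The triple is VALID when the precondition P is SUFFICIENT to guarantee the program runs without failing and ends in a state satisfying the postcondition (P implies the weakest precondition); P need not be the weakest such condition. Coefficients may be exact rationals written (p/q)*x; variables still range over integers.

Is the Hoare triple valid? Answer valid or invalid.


Working backward. After the program, the postcondition (3/3)*cnt + (w + 6) < -4 must hold; in canonical form it is cnt + w < -10.
Before w := 3*w - 1: cnt + 3*w < -9
Before w := w: cnt + 3*w < -9
Before skip: cnt + 3*w < -9
The weakest precondition is cnt + 3*w < -9.
Check whether cnt + 3*w < -5 implies it.
Countermodel: at the initial state cnt = -9, w = 0, the precondition holds but the weakest precondition fails.
Answer: invalid


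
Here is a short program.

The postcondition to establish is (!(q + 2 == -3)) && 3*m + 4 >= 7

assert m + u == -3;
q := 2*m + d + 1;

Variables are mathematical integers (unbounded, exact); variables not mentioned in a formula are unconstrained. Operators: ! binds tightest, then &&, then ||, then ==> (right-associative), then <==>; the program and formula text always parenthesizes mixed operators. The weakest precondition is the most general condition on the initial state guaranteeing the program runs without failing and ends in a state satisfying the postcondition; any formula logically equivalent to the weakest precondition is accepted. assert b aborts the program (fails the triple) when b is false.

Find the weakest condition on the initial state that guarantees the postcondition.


Working backward. After the program, the postcondition (!(q + 2 == -3)) && 3*m + 4 >= 7 must hold; in canonical form it is (!(q == -5)) && 3*m >= 3.
Before q := 2*m + d + 1: (!(d + 2*m == -6)) && 3*m >= 3
Before assert m + u == -3: m + u == -3 && (!(d + 2*m == -6)) && 3*m >= 3
Answer: WP = m + u == -3 && (!(d + 2*m == -6)) && 3*m >= 3


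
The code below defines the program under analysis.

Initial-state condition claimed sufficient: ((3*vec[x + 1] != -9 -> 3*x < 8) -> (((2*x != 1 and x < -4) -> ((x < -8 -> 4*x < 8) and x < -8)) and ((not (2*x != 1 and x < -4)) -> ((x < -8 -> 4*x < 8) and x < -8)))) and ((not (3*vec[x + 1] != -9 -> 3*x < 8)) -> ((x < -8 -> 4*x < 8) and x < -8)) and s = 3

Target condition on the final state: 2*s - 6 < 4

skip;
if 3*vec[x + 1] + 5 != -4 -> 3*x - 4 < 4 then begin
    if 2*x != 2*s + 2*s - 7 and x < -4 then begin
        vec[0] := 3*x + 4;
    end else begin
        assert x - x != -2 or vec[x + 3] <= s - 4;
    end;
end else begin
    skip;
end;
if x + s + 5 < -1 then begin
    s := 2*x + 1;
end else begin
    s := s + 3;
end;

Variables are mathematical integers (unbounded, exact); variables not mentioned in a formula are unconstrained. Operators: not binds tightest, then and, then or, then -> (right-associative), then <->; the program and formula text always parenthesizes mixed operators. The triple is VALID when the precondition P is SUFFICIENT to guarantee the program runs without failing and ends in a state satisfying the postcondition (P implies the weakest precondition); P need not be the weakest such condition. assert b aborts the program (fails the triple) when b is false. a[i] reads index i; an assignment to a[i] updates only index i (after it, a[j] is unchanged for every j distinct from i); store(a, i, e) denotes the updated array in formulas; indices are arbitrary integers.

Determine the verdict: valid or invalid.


Working backward. After the program, the postcondition 2*s - 6 < 4 must hold; in canonical form it is 2*s < 10.
Then branch requires 4*x < 8; else branch requires 2*s < 4.
Before the if: (s + x < -6 -> 4*x < 8) and ((not (s + x < -6)) -> 2*s < 4)
Then branch requires ((2*x != 4*s - 7 and x < -4) -> ((s + x < -6 -> 4*x < 8) and ((not (s + x < -6)) -> 2*s < 4))) and ((not (2*x != 4*s - 7 and x < -4)) -> ((s + x < -6 -> 4*x < 8) and ((not (s + x < -6)) -> 2*s < 4))); else branch requires (s + x < -6 -> 4*x < 8) and ((not (s + x < -6)) -> 2*s < 4).
Before the if: ((3*vec[x + 1] != -9 -> 3*x < 8) -> (((2*x != 4*s - 7 and x < -4) -> ((s + x < -6 -> 4*x < 8) and ((not (s + x < -6)) -> 2*s < 4))) and ((not (2*x != 4*s - 7 and x < -4)) -> ((s + x < -6 -> 4*x < 8) and ((not (s + x < -6)) -> 2*s < 4))))) and ((not (3*vec[x + 1] != -9 -> 3*x < 8)) -> ((s + x < -6 -> 4*x < 8) and ((not (s + x < -6)) -> 2*s < 4)))
Before skip: ((3*vec[x + 1] != -9 -> 3*x < 8) -> (((2*x != 4*s - 7 and x < -4) -> ((s + x < -6 -> 4*x < 8) and ((not (s + x < -6)) -> 2*s < 4))) and ((not (2*x != 4*s - 7 and x < -4)) -> ((s + x < -6 -> 4*x < 8) and ((not (s + x < -6)) -> 2*s < 4))))) and ((not (3*vec[x + 1] != -9 -> 3*x < 8)) -> ((s + x < -6 -> 4*x < 8) and ((not (s + x < -6)) -> 2*s < 4)))
The weakest precondition is ((3*vec[x + 1] != -9 -> 3*x < 8) -> (((2*x != 4*s - 7 and x < -4) -> ((s + x < -6 -> 4*x < 8) and ((not (s + x < -6)) -> 2*s < 4))) and ((not (2*x != 4*s - 7 and x < -4)) -> ((s + x < -6 -> 4*x < 8) and ((not (s + x < -6)) -> 2*s < 4))))) and ((not (3*vec[x + 1] != -9 -> 3*x < 8)) -> ((s + x < -6 -> 4*x < 8) and ((not (s + x < -6)) -> 2*s < 4))).
Check whether ((3*vec[x + 1] != -9 -> 3*x < 8) -> (((2*x != 1 and x < -4) -> ((x < -8 -> 4*x < 8) and x < -8)) and ((not (2*x != 1 and x < -4)) -> ((x < -8 -> 4*x < 8) and x < -8)))) and ((not (3*vec[x + 1] != -9 -> 3*x < 8)) -> ((x < -8 -> 4*x < 8) and x < -8)) and s = 3 implies it.
Countermodel: at the initial state s = 3, vec = {[-8] = -2, elsewhere -2}, x = -9, the precondition holds but the weakest precondition fails.
Answer: invalid


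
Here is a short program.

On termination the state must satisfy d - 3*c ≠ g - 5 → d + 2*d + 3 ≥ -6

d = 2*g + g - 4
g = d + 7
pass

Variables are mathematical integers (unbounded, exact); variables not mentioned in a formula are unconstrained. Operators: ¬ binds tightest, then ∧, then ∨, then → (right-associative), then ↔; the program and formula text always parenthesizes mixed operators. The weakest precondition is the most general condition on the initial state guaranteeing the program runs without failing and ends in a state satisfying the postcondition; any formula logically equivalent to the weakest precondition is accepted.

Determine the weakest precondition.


Working backward. After the program, the postcondition d - 3*c ≠ g - 5 → d + 2*d + 3 ≥ -6 must hold; in canonical form it is d ≠ 3*c + g - 5 → 3*d ≥ -9.
Before skip: d ≠ 3*c + g - 5 → 3*d ≥ -9
Before g := d + 7: 3*c ≠ -2 → 3*d ≥ -9
Before d := 2*g + g - 4: 3*c ≠ -2 → 9*g ≥ 3
Answer: WP = 3*c ≠ -2 → 9*g ≥ 3


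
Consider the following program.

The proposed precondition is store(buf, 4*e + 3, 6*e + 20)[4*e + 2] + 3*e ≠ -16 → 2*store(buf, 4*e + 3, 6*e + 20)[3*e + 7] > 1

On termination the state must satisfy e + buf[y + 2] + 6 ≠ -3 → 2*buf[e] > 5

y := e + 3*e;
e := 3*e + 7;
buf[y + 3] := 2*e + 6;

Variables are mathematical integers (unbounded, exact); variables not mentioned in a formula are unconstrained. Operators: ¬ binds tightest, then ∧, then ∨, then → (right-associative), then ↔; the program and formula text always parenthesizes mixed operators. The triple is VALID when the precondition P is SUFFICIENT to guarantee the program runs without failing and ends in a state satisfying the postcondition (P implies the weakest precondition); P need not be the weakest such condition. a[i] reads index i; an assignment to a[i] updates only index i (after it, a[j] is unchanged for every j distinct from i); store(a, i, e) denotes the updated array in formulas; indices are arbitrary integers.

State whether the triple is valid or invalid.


Working backward. After the program, the postcondition e + buf[y + 2] + 6 ≠ -3 → 2*buf[e] > 5 must hold; in canonical form it is buf[y + 2] + e ≠ -9 → 2*buf[e] > 5.
Before buf[y + 3] := 2*e + 6: store(buf, y + 3, 2*e + 6)[y + 2] + e ≠ -9 → 2*store(buf, y + 3, 2*e + 6)[e] > 5
Before e := 3*e + 7: store(buf, y + 3, 6*e + 20)[y + 2] + 3*e ≠ -16 → 2*store(buf, y + 3, 6*e + 20)[3*e + 7] > 5
Before y := e + 3*e: store(buf, 4*e + 3, 6*e + 20)[4*e + 2] + 3*e ≠ -16 → 2*store(buf, 4*e + 3, 6*e + 20)[3*e + 7] > 5
The weakest precondition is store(buf, 4*e + 3, 6*e + 20)[4*e + 2] + 3*e ≠ -16 → 2*store(buf, 4*e + 3, 6*e + 20)[3*e + 7] > 5.
Check whether store(buf, 4*e + 3, 6*e + 20)[4*e + 2] + 3*e ≠ -16 → 2*store(buf, 4*e + 3, 6*e + 20)[3*e + 7] > 1 implies it.
Countermodel: at the initial state buf = {[2] = -17, [3] = 4, [7] = 1, elsewhere 4}, e = 0, the precondition holds but the weakest precondition fails.
Answer: invalid


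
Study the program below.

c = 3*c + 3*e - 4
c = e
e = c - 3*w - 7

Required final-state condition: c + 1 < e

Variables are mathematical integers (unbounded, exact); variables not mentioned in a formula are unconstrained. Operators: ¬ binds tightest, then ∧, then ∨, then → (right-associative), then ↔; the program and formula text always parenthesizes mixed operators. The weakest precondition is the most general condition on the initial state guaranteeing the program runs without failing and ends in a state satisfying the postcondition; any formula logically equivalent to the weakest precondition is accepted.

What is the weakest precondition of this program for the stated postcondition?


Working backward. After the program, the postcondition c + 1 < e must hold; in canonical form it is c < e - 1.
Before e := c - 3*w - 7: 3*w < -8
Before c := e: 3*w < -8
Before c := 3*c + 3*e - 4: 3*w < -8
Answer: WP = 3*w < -8


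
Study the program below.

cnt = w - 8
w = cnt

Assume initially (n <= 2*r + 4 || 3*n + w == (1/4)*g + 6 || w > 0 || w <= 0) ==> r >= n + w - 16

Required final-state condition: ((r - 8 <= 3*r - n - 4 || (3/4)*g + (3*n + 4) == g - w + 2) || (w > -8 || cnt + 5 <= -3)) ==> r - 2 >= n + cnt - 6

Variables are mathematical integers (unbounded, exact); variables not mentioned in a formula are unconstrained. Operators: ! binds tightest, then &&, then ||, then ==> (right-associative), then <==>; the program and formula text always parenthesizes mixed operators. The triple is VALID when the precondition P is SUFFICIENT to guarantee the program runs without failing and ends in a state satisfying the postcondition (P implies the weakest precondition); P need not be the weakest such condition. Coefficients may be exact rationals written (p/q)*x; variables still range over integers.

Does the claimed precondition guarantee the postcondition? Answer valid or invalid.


Working backward. After the program, the postcondition ((r - 8 <= 3*r - n - 4 || (3/4)*g + (3*n + 4) == g - w + 2) || (w > -8 || cnt + 5 <= -3)) ==> r - 2 >= n + cnt - 6 must hold; in canonical form it is (n <= 2*r + 4 || 3*n + w == (1/4)*g - 2 || w > -8 || cnt <= -8) ==> r >= cnt + n - 4.
Before w := cnt: (n <= 2*r + 4 || cnt + 3*n == (1/4)*g - 2 || cnt > -8 || cnt <= -8) ==> r >= cnt + n - 4
Before cnt := w - 8: (n <= 2*r + 4 || 3*n + w == (1/4)*g + 6 || w > 0 || w <= 0) ==> r >= n + w - 12
The weakest precondition is (n <= 2*r + 4 || 3*n + w == (1/4)*g + 6 || w > 0 || w <= 0) ==> r >= n + w - 12.
Check whether (n <= 2*r + 4 || 3*n + w == (1/4)*g + 6 || w > 0 || w <= 0) ==> r >= n + w - 16 implies it.
Countermodel: at the initial state g = 0, n = 0, r = 0, w = 13, the precondition holds but the weakest precondition fails.
Answer: invalid


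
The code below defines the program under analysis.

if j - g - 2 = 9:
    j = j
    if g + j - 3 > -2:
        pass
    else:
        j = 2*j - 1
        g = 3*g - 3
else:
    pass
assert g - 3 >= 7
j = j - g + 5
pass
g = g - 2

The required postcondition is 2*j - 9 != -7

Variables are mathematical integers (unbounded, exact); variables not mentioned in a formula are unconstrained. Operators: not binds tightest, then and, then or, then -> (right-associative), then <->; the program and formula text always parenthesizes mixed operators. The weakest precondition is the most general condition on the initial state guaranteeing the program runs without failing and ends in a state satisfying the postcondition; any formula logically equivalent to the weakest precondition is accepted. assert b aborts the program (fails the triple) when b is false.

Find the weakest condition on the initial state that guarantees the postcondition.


Working backward. After the program, the postcondition 2*j - 9 != -7 must hold; in canonical form it is 2*j != 2.
Before g := g - 2: 2*j != 2
Before skip: 2*j != 2
Before j := j - g + 5: 2*j != 2*g - 8
Before assert g - 3 >= 7: g >= 10 and 2*j != 2*g - 8
Then branch requires (g + j > 1 -> (g >= 10 and 2*j != 2*g - 8)) and ((not (g + j > 1)) -> (3*g >= 13 and 4*j != 6*g - 12)); else branch requires g >= 10 and 2*j != 2*g - 8.
Before the if: (j = g + 11 -> ((g + j > 1 -> (g >= 10 and 2*j != 2*g - 8)) and ((not (g + j > 1)) -> (3*g >= 13 and 4*j != 6*g - 12)))) and ((not (j = g + 11)) -> (g >= 10 and 2*j != 2*g - 8))
Answer: WP = (j = g + 11 -> ((g + j > 1 -> (g >= 10 and 2*j != 2*g - 8)) and ((not (g + j > 1)) -> (3*g >= 13 and 4*j != 6*g - 12)))) and ((not (j = g + 11)) -> (g >= 10 and 2*j != 2*g - 8))


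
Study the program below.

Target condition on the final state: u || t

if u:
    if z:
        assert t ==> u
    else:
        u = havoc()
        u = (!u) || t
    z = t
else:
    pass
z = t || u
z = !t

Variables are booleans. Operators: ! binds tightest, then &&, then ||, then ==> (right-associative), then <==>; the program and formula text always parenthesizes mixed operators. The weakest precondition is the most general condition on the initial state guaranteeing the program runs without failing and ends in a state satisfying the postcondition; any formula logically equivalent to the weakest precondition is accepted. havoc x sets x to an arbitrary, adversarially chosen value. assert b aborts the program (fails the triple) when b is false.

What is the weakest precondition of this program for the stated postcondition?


Working backward. After the program, u || t must hold.
Before z := !t: u || t
Before z := t || u: u || t
Then branch requires (z ==> ((t ==> u) && (u || t))) && ((!z) ==> t); else branch requires u || t.
Before the if: (u ==> ((z ==> ((t ==> u) && (u || t))) && ((!z) ==> t))) && ((!u) ==> (u || t))
Answer: WP = (u ==> ((z ==> ((t ==> u) && (u || t))) && ((!z) ==> t))) && ((!u) ==> (u || t))


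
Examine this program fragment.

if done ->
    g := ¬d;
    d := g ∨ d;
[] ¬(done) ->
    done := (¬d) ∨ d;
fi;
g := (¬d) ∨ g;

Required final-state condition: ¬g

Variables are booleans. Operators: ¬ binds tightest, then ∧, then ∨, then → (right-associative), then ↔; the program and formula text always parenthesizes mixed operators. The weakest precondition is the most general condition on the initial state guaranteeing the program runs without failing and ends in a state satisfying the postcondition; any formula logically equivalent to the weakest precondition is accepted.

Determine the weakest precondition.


Working backward. After the program, ¬g must hold.
Before g := (¬d) ∨ g: ¬((¬d) ∨ g)
Then branch requires d; else branch requires ¬((¬d) ∨ g).
Before the if: (done → d) ∧ ((¬done) → (¬((¬d) ∨ g)))
Answer: WP = (done → d) ∧ ((¬done) → (¬((¬d) ∨ g)))


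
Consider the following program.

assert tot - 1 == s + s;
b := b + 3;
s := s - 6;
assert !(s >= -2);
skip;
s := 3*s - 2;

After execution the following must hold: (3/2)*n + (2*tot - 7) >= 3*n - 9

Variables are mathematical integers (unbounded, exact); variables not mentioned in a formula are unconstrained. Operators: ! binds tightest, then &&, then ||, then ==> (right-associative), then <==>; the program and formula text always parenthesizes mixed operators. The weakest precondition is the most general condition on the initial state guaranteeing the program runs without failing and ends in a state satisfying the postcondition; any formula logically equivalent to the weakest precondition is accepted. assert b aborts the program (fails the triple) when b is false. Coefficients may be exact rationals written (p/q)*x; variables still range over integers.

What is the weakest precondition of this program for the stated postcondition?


Working backward. After the program, the postcondition (3/2)*n + (2*tot - 7) >= 3*n - 9 must hold; in canonical form it is 2*tot >= (3/2)*n - 2.
Before s := 3*s - 2: 2*tot >= (3/2)*n - 2
Before skip: 2*tot >= (3/2)*n - 2
Before assert !(s >= -2): (!(s >= -2)) && 2*tot >= (3/2)*n - 2
Before s := s - 6: (!(s >= 4)) && 2*tot >= (3/2)*n - 2
Before b := b + 3: (!(s >= 4)) && 2*tot >= (3/2)*n - 2
Before assert tot - 1 == s + s: tot == 2*s + 1 && (!(s >= 4)) && 2*tot >= (3/2)*n - 2
Answer: WP = tot == 2*s + 1 && (!(s >= 4)) && 2*tot >= (3/2)*n - 2
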